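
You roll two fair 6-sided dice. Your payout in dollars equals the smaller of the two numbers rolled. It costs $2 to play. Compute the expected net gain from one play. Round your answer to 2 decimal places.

Distribution of the smaller of the two numbers rolled: 1 w.p. 11/36, 2 w.p. 1/4, 3 w.p. 7/36, 4 w.p. 5/36, 5 w.p. 1/12, 6 w.p. 1/36
E[payout] = (11/36)·1 + (1/4)·2 + (7/36)·3 + (5/36)·4 + (1/12)·5 + (1/36)·6 = 91/36
Expected profit = 91/36 − 2 = 19/36 ≈ $0.53

$0.53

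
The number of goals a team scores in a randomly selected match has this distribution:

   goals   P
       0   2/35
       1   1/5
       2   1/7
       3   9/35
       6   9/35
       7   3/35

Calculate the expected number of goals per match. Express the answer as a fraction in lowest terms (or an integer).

17/5

E[X] = (2/35)·0 + (1/5)·1 + (1/7)·2 + (9/35)·3 + (9/35)·6 + (3/35)·7
     = 17/5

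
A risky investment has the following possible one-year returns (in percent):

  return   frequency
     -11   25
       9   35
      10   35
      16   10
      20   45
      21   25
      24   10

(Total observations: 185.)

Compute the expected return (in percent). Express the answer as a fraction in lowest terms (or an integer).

Total = 185, so P(return=-11) = 25/185, etc.
E[X] = (5/37)·(-11) + (7/37)·9 + (7/37)·10 + (2/37)·16 + (9/37)·20 + (5/37)·21 + (2/37)·24
     = 443/37

443/37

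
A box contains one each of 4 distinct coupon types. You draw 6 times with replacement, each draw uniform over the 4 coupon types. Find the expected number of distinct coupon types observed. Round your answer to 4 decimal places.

Let Xⱼ=1 if type j appears at least once. P(Xⱼ=1) = 1 − ((4−1)/4)^6 = 3367/4096.
E[#distinct] = 4·3367/4096 = 3367/1024.
≈ 3.2881

3.2881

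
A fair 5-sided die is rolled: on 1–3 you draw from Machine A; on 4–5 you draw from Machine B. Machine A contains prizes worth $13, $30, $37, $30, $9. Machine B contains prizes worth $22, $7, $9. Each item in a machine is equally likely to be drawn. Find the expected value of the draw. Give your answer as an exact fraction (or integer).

E[X | Machine A] = (13 + 30 + 37 + 30 + 9)/5 = 119/5
E[X | Machine B] = (22 + 7 + 9)/3 = 38/3
E[X] = (3/5)·119/5 + (2/5)·38/3 = 1451/75

1451/75 dollars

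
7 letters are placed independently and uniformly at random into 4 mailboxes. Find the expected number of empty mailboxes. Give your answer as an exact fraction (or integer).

2187/4096

Let Xⱼ=1 if mailbox j is empty. P(Xⱼ=1) = ((4-1)/4)^7 = 2187/16384.
By linearity, E[#empty] = 4·2187/16384 = 2187/4096.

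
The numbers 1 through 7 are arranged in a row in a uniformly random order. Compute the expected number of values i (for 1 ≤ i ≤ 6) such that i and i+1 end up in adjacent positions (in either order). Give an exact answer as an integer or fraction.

12/7

For each i ∈ {1,…,6}, let Xᵢ = 1 if i and i+1 are adjacent. P(Xᵢ=1) = 2·(7−1)!/7! = 2/7.
By linearity, E[ΣXᵢ] = (6)·(2/7) = 12/7.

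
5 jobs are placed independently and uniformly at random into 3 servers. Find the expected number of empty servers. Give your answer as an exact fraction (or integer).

32/81

Let Xⱼ=1 if server j is empty. P(Xⱼ=1) = ((3-1)/3)^5 = 32/243.
By linearity, E[#empty] = 3·32/243 = 32/81.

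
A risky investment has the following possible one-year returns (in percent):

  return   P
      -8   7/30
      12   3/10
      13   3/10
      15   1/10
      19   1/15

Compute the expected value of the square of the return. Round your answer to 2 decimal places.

E[X²] = (7/30)·64 + (3/10)·144 + (3/10)·169 + (1/10)·225 + (1/15)·361
     = 777/5 ≈ 155.40

155.40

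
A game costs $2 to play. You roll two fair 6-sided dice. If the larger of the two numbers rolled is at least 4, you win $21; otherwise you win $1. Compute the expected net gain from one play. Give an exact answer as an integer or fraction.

$14

E[payout] = (1/4)·1 + (3/4)·21 = 16
Expected profit = 16 − 2 = 14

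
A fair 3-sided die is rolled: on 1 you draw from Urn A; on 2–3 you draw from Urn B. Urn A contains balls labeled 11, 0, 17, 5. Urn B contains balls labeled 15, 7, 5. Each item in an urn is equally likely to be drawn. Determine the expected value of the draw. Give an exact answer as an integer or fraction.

35/4

E[X | Urn A] = (11 + 0 + 17 + 5)/4 = 33/4
E[X | Urn B] = (15 + 7 + 5)/3 = 9
E[X] = (1/3)·33/4 + (2/3)·9 = 35/4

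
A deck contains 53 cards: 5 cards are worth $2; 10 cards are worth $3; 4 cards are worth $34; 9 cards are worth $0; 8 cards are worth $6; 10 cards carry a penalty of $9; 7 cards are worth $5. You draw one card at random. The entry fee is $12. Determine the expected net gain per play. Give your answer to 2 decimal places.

E[payout] = (5/53)·2 + (10/53)·3 + (4/53)·34 + (9/53)·0 + (8/53)·6 + (10/53)·(-9) + (7/53)·5 = 169/53
Expected profit = 169/53 − 12 = -467/53 ≈ -$8.81

-$8.81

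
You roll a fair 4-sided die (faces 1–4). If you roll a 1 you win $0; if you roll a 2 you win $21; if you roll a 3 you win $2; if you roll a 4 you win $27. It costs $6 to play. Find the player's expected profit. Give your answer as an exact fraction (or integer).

13/2 dollars

E[payout] = (1/4)·0 + (1/4)·2 + (1/4)·21 + (1/4)·27 = 25/2
Expected profit = 25/2 − 6 = 13/2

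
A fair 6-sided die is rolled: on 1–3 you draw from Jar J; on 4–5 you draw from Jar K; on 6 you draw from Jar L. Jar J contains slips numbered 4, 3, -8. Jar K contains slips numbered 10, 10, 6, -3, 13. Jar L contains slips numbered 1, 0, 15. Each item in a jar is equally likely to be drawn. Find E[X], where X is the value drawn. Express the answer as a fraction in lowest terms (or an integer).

E[X | Jar J] = (4 + 3 − 8)/3 = -1/3
E[X | Jar K] = (10 + 10 + 6 − 3 + 13)/5 = 36/5
E[X | Jar L] = (1 + 0 + 15)/3 = 16/3
E[X] = (1/2)·(-1/3) + (1/3)·36/5 + (1/6)·16/3 = 281/90

281/90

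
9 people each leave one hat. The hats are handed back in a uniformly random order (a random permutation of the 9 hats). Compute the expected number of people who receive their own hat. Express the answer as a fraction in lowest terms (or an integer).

1

Let Xᵢ = 1 if person i gets their own hat. For each i, P(Xᵢ=1) = 1/9.
By linearity of expectation, E[X₁+…+X_9] = 9·(1/9) = 1.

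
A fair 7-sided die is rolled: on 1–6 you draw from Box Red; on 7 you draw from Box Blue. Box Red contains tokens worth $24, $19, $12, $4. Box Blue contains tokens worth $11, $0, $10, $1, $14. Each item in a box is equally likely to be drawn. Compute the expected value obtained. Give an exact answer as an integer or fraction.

957/70 dollars

E[X | Box Red] = (24 + 19 + 12 + 4)/4 = 59/4
E[X | Box Blue] = (11 + 0 + 10 + 1 + 14)/5 = 36/5
E[X] = (6/7)·59/4 + (1/7)·36/5 = 957/70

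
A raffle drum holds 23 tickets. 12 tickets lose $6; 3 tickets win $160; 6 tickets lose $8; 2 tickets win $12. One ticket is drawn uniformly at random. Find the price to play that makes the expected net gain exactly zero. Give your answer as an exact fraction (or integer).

E[payout] = (12/23)·(-6) + (3/23)·160 + (6/23)·(-8) + (2/23)·12 = 384/23
Fair fee = E[payout] = 384/23

384/23 dollars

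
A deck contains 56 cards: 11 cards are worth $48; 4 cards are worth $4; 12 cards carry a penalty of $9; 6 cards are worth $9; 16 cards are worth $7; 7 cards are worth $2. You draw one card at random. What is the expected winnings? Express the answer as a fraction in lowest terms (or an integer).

$11

E[payout] = (11/56)·48 + (4/56)·4 + (12/56)·(-9) + (6/56)·9 + (16/56)·7 + (7/56)·2 = 11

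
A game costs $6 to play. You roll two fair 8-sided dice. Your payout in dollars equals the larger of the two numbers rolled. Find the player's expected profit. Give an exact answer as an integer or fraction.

Distribution of the larger of the two numbers rolled: 1 w.p. 1/64, 2 w.p. 3/64, 3 w.p. 5/64, 4 w.p. 7/64, 5 w.p. 9/64, 6 w.p. 11/64, …
E[payout] = (1/64)·1 + (3/64)·2 + (5/64)·3 + (7/64)·4 + (9/64)·5 + (11/64)·6 + (13/64)·7 + (15/64)·8 = 93/16
Expected profit = 93/16 − 6 = -3/16

-3/16 dollars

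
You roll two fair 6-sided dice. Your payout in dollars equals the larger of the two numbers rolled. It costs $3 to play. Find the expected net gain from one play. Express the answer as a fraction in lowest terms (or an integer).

Distribution of the larger of the two numbers rolled: 1 w.p. 1/36, 2 w.p. 1/12, 3 w.p. 5/36, 4 w.p. 7/36, 5 w.p. 1/4, 6 w.p. 11/36
E[payout] = (1/36)·1 + (1/12)·2 + (5/36)·3 + (7/36)·4 + (1/4)·5 + (11/36)·6 = 161/36
Expected profit = 161/36 − 3 = 53/36

53/36 dollars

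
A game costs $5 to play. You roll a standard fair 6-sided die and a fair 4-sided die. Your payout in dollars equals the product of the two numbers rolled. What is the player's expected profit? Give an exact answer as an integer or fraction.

15/4 dollars

Distribution of the product of the two numbers rolled: 1 w.p. 1/24, 2 w.p. 1/12, 3 w.p. 1/12, 4 w.p. 1/8, 5 w.p. 1/24, 6 w.p. 1/8, …
E[payout] = (1/24)·1 + (1/12)·2 + (1/12)·3 + (1/8)·4 + (1/24)·5 + (1/8)·6 + (1/12)·8 + (1/24)·9 + (1/24)·10 + (1/8)·12 + (1/24)·15 + (1/24)·16 + (1/24)·18 + (1/24)·20 + (1/24)·24 = 35/4
Expected profit = 35/4 − 5 = 15/4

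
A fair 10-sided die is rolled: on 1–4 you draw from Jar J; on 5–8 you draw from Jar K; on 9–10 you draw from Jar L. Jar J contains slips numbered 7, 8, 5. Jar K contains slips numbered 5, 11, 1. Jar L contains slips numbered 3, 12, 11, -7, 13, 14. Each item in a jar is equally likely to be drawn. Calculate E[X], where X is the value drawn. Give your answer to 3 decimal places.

E[X | Jar J] = (7 + 8 + 5)/3 = 20/3
E[X | Jar K] = (5 + 11 + 1)/3 = 17/3
E[X | Jar L] = (3 + 12 + 11 − 7 + 13 + 14)/6 = 23/3
E[X] = (2/5)·20/3 + (2/5)·17/3 + (1/5)·23/3 = 97/15 ≈ 6.467

6.467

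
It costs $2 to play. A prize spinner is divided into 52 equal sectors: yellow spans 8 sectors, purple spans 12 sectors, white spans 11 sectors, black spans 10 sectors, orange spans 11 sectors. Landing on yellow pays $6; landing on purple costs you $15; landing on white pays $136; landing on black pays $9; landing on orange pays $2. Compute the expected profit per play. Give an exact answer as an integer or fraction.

343/13 dollars

E[payout] = (8/52)·6 + (12/52)·(-15) + (11/52)·136 + (10/52)·9 + (11/52)·2 = 369/13
Expected profit = 369/13 − 2 = 343/13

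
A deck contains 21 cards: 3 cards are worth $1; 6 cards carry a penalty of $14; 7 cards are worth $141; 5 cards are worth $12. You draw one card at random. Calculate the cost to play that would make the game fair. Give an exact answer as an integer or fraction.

$46

E[payout] = (3/21)·1 + (6/21)·(-14) + (7/21)·141 + (5/21)·12 = 46
Fair fee = E[payout] = 46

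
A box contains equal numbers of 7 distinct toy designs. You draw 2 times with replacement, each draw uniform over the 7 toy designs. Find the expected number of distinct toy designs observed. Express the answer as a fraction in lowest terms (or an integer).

13/7

Let Xⱼ=1 if type j appears at least once. P(Xⱼ=1) = 1 − ((7−1)/7)^2 = 13/49.
E[#distinct] = 7·13/49 = 13/7.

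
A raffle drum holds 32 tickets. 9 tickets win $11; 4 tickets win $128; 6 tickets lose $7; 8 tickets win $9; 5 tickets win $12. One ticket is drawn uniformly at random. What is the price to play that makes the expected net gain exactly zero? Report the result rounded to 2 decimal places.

E[payout] = (9/32)·11 + (4/32)·128 + (6/32)·(-7) + (8/32)·9 + (5/32)·12 = 701/32
Fair fee = E[payout] = 701/32 ≈ $21.91

$21.91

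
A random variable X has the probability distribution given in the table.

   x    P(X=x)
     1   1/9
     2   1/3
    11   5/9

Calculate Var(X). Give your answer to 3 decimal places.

21.210

E[X] = (1/9)·1 + (1/3)·2 + (5/9)·11 = 62/9
E[X²] = (1/9)·1 + (1/3)·4 + (5/9)·121 = 206/3
Var(X) = 206/3 − (62/9)² = 1718/81 ≈ 21.210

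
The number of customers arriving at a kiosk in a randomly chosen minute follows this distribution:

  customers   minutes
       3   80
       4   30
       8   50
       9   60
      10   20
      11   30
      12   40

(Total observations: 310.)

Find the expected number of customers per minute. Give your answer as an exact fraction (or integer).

231/31

Total = 310, so P(customers=3) = 80/310, etc.
E[X] = (8/31)·3 + (3/31)·4 + (5/31)·8 + (6/31)·9 + (2/31)·10 + (3/31)·11 + (4/31)·12
     = 231/31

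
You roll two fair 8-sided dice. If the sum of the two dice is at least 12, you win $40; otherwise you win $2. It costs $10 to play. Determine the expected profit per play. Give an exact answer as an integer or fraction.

E[payout] = (49/64)·2 + (15/64)·40 = 349/32
Expected profit = 349/32 − 10 = 29/32

29/32 dollars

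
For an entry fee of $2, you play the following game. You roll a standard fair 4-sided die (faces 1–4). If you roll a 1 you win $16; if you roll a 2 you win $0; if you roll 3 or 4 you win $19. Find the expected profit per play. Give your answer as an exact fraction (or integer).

E[payout] = (1/4)·0 + (1/4)·16 + (1/2)·19 = 27/2
Expected profit = 27/2 − 2 = 23/2

23/2 dollars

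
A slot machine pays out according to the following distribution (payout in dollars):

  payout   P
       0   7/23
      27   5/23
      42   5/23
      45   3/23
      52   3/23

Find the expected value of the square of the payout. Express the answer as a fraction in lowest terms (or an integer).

E[X²] = (7/23)·0 + (5/23)·729 + (5/23)·1764 + (3/23)·2025 + (3/23)·2704
     = 26652/23

26652/23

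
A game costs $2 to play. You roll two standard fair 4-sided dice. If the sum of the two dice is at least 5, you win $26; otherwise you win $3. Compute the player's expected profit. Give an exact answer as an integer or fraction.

E[payout] = (3/8)·3 + (5/8)·26 = 139/8
Expected profit = 139/8 − 2 = 123/8

123/8 dollars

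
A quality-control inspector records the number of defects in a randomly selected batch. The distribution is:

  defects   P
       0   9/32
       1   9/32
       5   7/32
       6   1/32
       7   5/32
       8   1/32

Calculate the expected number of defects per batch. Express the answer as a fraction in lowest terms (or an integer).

93/32

E[X] = (9/32)·0 + (9/32)·1 + (7/32)·5 + (1/32)·6 + (5/32)·7 + (1/32)·8
     = 93/32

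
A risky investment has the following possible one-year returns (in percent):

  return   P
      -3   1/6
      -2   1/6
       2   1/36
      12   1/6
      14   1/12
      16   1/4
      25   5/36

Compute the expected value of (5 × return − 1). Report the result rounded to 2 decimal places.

48.31

E[5x-1] = (1/6)·(-16) + (1/6)·(-11) + (1/36)·9 + (1/6)·59 + (1/12)·69 + (1/4)·79 + (5/36)·124
     = 1739/36 ≈ 48.31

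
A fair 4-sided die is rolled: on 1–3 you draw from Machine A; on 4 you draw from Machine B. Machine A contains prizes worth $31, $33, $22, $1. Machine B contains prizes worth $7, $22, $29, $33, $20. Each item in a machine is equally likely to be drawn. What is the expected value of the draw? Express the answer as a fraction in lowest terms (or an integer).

E[X | Machine A] = (31 + 33 + 22 + 1)/4 = 87/4
E[X | Machine B] = (7 + 22 + 29 + 33 + 20)/5 = 111/5
E[X] = (3/4)·87/4 + (1/4)·111/5 = 1749/80

1749/80 dollars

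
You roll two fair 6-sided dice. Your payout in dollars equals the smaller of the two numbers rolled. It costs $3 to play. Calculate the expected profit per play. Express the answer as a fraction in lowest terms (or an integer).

Distribution of the smaller of the two numbers rolled: 1 w.p. 11/36, 2 w.p. 1/4, 3 w.p. 7/36, 4 w.p. 5/36, 5 w.p. 1/12, 6 w.p. 1/36
E[payout] = (11/36)·1 + (1/4)·2 + (7/36)·3 + (5/36)·4 + (1/12)·5 + (1/36)·6 = 91/36
Expected profit = 91/36 − 3 = -17/36

-17/36 dollars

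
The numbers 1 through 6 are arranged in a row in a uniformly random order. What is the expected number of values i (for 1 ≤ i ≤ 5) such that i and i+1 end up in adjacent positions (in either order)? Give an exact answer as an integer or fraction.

For each i ∈ {1,…,5}, let Xᵢ = 1 if i and i+1 are adjacent. P(Xᵢ=1) = 2·(6−1)!/6! = 2/6.
By linearity, E[ΣXᵢ] = (5)·(2/6) = 5/3.

5/3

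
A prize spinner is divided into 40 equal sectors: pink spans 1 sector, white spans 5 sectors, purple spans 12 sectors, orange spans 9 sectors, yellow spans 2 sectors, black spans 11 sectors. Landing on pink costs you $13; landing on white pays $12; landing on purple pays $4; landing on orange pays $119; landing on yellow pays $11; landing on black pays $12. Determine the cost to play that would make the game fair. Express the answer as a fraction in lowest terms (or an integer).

$33

E[payout] = (1/40)·(-13) + (5/40)·12 + (12/40)·4 + (9/40)·119 + (2/40)·11 + (11/40)·12 = 33
Fair fee = E[payout] = 33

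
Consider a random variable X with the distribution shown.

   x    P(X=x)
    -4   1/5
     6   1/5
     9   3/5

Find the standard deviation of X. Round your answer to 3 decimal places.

5.036

E[X] = 29/5, E[X²] = 59
Var(X) = E[X²] − (E[X])² = 59 − 841/25 = 634/25
SD(X) = √(634/25) ≈ 5.036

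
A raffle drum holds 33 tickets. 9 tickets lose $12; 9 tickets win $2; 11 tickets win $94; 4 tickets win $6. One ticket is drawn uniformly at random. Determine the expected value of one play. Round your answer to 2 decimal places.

$29.33

E[payout] = (9/33)·(-12) + (9/33)·2 + (11/33)·94 + (4/33)·6 = 88/3
≈ $29.33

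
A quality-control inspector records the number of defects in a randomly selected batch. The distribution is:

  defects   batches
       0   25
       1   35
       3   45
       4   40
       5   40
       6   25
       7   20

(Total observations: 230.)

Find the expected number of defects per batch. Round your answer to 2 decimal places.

3.57

Total = 230, so P(defects=0) = 25/230, etc.
E[X] = (5/46)·0 + (7/46)·1 + (9/46)·3 + (4/23)·4 + (4/23)·5 + (5/46)·6 + (2/23)·7
     = 82/23 ≈ 3.57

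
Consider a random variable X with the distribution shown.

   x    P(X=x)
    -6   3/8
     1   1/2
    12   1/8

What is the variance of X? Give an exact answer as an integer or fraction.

511/16

E[X] = (3/8)·(-6) + (1/2)·1 + (1/8)·12 = -1/4
E[X²] = (3/8)·36 + (1/2)·1 + (1/8)·144 = 32
Var(X) = 32 − (-1/4)² = 511/16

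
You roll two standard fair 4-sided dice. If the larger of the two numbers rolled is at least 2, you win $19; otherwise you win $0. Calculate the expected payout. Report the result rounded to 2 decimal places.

$17.81

E[payout] = (1/16)·0 + (15/16)·19 = 285/16
≈ $17.81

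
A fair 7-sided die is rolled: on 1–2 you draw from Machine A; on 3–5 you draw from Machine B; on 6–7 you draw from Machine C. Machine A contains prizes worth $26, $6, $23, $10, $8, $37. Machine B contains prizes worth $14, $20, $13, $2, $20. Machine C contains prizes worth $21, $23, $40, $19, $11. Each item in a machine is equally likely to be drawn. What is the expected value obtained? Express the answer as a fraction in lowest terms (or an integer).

E[X | Machine A] = (26 + 6 + 23 + 10 + 8 + 37)/6 = 55/3
E[X | Machine B] = (14 + 20 + 13 + 2 + 20)/5 = 69/5
E[X | Machine C] = (21 + 23 + 40 + 19 + 11)/5 = 114/5
E[X] = (2/7)·55/3 + (3/7)·69/5 + (2/7)·114/5 = 53/3

53/3 dollars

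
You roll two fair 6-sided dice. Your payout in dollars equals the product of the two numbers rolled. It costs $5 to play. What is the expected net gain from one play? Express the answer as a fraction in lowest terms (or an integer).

29/4 dollars

Distribution of the product of the two numbers rolled: 1 w.p. 1/36, 2 w.p. 1/18, 3 w.p. 1/18, 4 w.p. 1/12, 5 w.p. 1/18, 6 w.p. 1/9, …
E[payout] = (1/36)·1 + (1/18)·2 + (1/18)·3 + (1/12)·4 + (1/18)·5 + (1/9)·6 + (1/18)·8 + (1/36)·9 + (1/18)·10 + (1/9)·12 + (1/18)·15 + (1/36)·16 + (1/18)·18 + (1/18)·20 + (1/18)·24 + (1/36)·25 + (1/18)·30 + (1/36)·36 = 49/4
Expected profit = 49/4 − 5 = 29/4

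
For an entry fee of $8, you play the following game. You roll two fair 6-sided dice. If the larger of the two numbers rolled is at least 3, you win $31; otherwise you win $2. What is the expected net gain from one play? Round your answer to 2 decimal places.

E[payout] = (1/9)·2 + (8/9)·31 = 250/9
Expected profit = 250/9 − 8 = 178/9 ≈ $19.78

$19.78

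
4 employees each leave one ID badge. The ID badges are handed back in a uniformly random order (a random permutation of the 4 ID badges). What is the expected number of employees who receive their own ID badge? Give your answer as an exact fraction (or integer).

1

Let Xᵢ = 1 if person i gets their own ID badge. For each i, P(Xᵢ=1) = 1/4.
By linearity of expectation, E[X₁+…+X_4] = 4·(1/4) = 1.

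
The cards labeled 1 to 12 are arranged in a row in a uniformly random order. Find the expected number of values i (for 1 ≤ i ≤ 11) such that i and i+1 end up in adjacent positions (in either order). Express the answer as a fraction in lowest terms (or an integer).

For each i ∈ {1,…,11}, let Xᵢ = 1 if i and i+1 are adjacent. P(Xᵢ=1) = 2·(12−1)!/12! = 2/12.
By linearity, E[ΣXᵢ] = (11)·(2/12) = 11/6.

11/6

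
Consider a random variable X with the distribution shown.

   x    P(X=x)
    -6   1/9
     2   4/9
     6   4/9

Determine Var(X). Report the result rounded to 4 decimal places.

13.4321

E[X] = (1/9)·(-6) + (4/9)·2 + (4/9)·6 = 26/9
E[X²] = (1/9)·36 + (4/9)·4 + (4/9)·36 = 196/9
Var(X) = 196/9 − (26/9)² = 1088/81 ≈ 13.4321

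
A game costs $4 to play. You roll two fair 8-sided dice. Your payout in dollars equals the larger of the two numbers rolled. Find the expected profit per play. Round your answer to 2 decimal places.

Distribution of the larger of the two numbers rolled: 1 w.p. 1/64, 2 w.p. 3/64, 3 w.p. 5/64, 4 w.p. 7/64, 5 w.p. 9/64, 6 w.p. 11/64, …
E[payout] = (1/64)·1 + (3/64)·2 + (5/64)·3 + (7/64)·4 + (9/64)·5 + (11/64)·6 + (13/64)·7 + (15/64)·8 = 93/16
Expected profit = 93/16 − 4 = 29/16 ≈ $1.81

$1.81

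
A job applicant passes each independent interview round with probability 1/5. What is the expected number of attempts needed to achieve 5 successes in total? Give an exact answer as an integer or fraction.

25

By linearity (sum of 5 independent geometric waits), E[trials] = 5/p = 5/(1/5) = 25.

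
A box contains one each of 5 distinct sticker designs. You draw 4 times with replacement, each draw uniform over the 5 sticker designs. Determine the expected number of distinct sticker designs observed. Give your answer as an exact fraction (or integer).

369/125

Let Xⱼ=1 if type j appears at least once. P(Xⱼ=1) = 1 − ((5−1)/5)^4 = 369/625.
E[#distinct] = 5·369/625 = 369/125.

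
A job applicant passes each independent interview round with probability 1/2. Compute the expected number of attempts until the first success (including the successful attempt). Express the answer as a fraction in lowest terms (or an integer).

2

For a geometric distribution, E[trials] = 1/p = 1/(1/2) = 2.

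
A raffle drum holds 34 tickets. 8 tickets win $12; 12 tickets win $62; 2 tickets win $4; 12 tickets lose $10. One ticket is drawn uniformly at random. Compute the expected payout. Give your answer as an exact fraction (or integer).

364/17 dollars

E[payout] = (8/34)·12 + (12/34)·62 + (2/34)·4 + (12/34)·(-10) = 364/17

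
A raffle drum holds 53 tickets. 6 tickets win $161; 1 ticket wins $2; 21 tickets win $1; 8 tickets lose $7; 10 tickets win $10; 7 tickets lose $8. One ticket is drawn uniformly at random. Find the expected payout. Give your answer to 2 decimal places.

$18.43

E[payout] = (6/53)·161 + (1/53)·2 + (21/53)·1 + (8/53)·(-7) + (10/53)·10 + (7/53)·(-8) = 977/53
≈ $18.43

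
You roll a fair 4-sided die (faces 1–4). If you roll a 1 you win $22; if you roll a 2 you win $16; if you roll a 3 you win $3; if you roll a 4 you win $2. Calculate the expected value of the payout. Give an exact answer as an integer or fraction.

E[payout] = (1/4)·2 + (1/4)·3 + (1/4)·16 + (1/4)·22 = 43/4

43/4 dollars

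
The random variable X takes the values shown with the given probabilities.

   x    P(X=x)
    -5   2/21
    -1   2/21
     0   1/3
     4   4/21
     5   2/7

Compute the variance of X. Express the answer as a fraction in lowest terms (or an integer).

E[X] = (2/21)·(-5) + (2/21)·(-1) + (1/3)·0 + (4/21)·4 + (2/7)·5 = 34/21
E[X²] = (2/21)·25 + (2/21)·1 + (1/3)·0 + (4/21)·16 + (2/7)·25 = 38/3
Var(X) = 38/3 − (34/21)² = 4430/441

4430/441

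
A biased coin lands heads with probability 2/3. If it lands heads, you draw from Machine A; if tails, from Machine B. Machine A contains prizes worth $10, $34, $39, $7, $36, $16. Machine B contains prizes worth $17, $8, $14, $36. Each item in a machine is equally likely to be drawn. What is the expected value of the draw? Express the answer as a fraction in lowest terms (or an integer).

E[X | Machine A] = (10 + 34 + 39 + 7 + 36 + 16)/6 = 71/3
E[X | Machine B] = (17 + 8 + 14 + 36)/4 = 75/4
E[X] = (2/3)·71/3 + (1/3)·75/4 = 793/36

793/36 dollars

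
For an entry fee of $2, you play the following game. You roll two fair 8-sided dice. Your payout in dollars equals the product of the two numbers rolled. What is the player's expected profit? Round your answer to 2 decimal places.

Distribution of the product of the two numbers rolled: 1 w.p. 1/64, 2 w.p. 1/32, 3 w.p. 1/32, 4 w.p. 3/64, 5 w.p. 1/32, 6 w.p. 1/16, …
E[payout] = (1/64)·1 + (1/32)·2 + (1/32)·3 + (3/64)·4 + (1/32)·5 + (1/16)·6 + (1/32)·7 + (1/16)·8 + (1/64)·9 + (1/32)·10 + (1/16)·12 + (1/32)·14 + (1/32)·15 + (3/64)·16 + (1/32)·18 + (1/32)·20 + (1/32)·21 + (1/16)·24 + (1/64)·25 + (1/32)·28 + (1/32)·30 + (1/32)·32 + (1/32)·35 + (1/64)·36 + (1/32)·40 + (1/32)·42 + (1/32)·48 + (1/64)·49 + (1/32)·56 + (1/64)·64 = 81/4
Expected profit = 81/4 − 2 = 73/4 ≈ $18.25

$18.25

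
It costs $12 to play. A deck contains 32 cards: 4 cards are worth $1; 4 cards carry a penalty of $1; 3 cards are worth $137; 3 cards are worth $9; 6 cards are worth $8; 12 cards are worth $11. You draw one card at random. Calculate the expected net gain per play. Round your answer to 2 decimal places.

E[payout] = (4/32)·1 + (4/32)·(-1) + (3/32)·137 + (3/32)·9 + (6/32)·8 + (12/32)·11 = 309/16
Expected profit = 309/16 − 12 = 117/16 ≈ $7.31

$7.31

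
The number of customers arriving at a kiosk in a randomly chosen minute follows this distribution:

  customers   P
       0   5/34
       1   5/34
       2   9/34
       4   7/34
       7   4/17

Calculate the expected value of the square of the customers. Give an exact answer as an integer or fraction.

E[X²] = (5/34)·0 + (5/34)·1 + (9/34)·4 + (7/34)·16 + (4/17)·49
     = 545/34

545/34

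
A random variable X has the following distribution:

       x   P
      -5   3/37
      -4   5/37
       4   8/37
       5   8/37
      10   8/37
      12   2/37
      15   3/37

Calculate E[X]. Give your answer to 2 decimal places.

5.03

E[X] = (3/37)·(-5) + (5/37)·(-4) + (8/37)·4 + (8/37)·5 + (8/37)·10 + (2/37)·12 + (3/37)·15
     = 186/37 ≈ 5.03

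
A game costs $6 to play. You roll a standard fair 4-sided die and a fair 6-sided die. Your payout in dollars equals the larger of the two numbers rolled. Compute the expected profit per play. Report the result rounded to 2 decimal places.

Distribution of the larger of the two numbers rolled: 1 w.p. 1/24, 2 w.p. 1/8, 3 w.p. 5/24, 4 w.p. 7/24, 5 w.p. 1/6, 6 w.p. 1/6
E[payout] = (1/24)·1 + (1/8)·2 + (5/24)·3 + (7/24)·4 + (1/6)·5 + (1/6)·6 = 47/12
Expected profit = 47/12 − 6 = -25/12 ≈ -$2.08

-$2.08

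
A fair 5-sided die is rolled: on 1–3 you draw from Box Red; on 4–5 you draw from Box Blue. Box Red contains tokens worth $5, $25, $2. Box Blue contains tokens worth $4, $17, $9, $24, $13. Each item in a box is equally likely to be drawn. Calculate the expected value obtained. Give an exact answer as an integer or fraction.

E[X | Box Red] = (5 + 25 + 2)/3 = 32/3
E[X | Box Blue] = (4 + 17 + 9 + 24 + 13)/5 = 67/5
E[X] = (3/5)·32/3 + (2/5)·67/5 = 294/25

294/25 dollars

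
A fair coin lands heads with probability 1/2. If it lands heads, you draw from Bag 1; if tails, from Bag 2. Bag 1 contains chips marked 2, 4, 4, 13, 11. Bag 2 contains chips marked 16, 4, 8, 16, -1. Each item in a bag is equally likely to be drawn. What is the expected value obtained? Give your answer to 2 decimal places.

7.70

E[X | Bag 1] = (2 + 4 + 4 + 13 + 11)/5 = 34/5
E[X | Bag 2] = (16 + 4 + 8 + 16 − 1)/5 = 43/5
E[X] = (1/2)·34/5 + (1/2)·43/5 = 77/10 ≈ 7.70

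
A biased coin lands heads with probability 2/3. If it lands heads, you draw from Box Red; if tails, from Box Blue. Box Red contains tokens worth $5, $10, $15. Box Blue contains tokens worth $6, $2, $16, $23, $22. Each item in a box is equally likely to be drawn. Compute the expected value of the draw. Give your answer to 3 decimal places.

E[X | Box Red] = (5 + 10 + 15)/3 = 10
E[X | Box Blue] = (6 + 2 + 16 + 23 + 22)/5 = 69/5
E[X] = (2/3)·10 + (1/3)·69/5 = 169/15 ≈ 11.267

$11.267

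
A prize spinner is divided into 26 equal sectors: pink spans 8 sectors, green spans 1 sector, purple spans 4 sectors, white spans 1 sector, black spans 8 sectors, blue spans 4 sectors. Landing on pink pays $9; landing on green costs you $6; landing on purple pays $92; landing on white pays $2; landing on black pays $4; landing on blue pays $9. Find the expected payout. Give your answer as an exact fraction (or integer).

252/13 dollars

E[payout] = (8/26)·9 + (1/26)·(-6) + (4/26)·92 + (1/26)·2 + (8/26)·4 + (4/26)·9 = 252/13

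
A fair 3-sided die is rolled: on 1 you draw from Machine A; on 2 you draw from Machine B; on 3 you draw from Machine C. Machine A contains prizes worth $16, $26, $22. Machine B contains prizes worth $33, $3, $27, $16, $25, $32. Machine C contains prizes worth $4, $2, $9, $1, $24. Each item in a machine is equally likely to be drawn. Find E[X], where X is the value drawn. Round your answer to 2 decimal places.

E[X | Machine A] = (16 + 26 + 22)/3 = 64/3
E[X | Machine B] = (33 + 3 + 27 + 16 + 25 + 32)/6 = 68/3
E[X | Machine C] = (4 + 2 + 9 + 1 + 24)/5 = 8
E[X] = (1/3)·64/3 + (1/3)·68/3 + (1/3)·8 = 52/3 ≈ 17.33

$17.33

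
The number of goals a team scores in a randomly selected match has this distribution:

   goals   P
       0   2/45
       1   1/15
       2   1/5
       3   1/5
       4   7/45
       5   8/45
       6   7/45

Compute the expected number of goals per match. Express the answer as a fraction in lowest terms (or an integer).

E[X] = (2/45)·0 + (1/15)·1 + (1/5)·2 + (1/5)·3 + (7/45)·4 + (8/45)·5 + (7/45)·6
     = 158/45

158/45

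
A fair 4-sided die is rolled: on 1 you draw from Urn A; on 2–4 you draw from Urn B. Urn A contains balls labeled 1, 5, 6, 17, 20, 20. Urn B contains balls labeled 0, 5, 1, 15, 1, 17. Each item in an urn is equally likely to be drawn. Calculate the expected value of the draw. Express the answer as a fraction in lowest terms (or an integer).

31/4

E[X | Urn A] = (1 + 5 + 6 + 17 + 20 + 20)/6 = 23/2
E[X | Urn B] = (0 + 5 + 1 + 15 + 1 + 17)/6 = 13/2
E[X] = (1/4)·23/2 + (3/4)·13/2 = 31/4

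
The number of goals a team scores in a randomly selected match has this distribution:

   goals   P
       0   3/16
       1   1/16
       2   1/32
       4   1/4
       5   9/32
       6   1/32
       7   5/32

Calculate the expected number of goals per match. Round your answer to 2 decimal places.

E[X] = (3/16)·0 + (1/16)·1 + (1/32)·2 + (1/4)·4 + (9/32)·5 + (1/32)·6 + (5/32)·7
     = 61/16 ≈ 3.81

3.81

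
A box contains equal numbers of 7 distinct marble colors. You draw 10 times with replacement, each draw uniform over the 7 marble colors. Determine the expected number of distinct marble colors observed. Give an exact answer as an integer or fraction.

222009073/40353607

Let Xⱼ=1 if type j appears at least once. P(Xⱼ=1) = 1 − ((7−1)/7)^10 = 222009073/282475249.
E[#distinct] = 7·222009073/282475249 = 222009073/40353607.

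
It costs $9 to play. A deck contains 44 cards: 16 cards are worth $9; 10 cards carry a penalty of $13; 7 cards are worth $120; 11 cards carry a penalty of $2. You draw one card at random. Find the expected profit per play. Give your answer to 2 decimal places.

E[payout] = (16/44)·9 + (10/44)·(-13) + (7/44)·120 + (11/44)·(-2) = 208/11
Expected profit = 208/11 − 9 = 109/11 ≈ $9.91

$9.91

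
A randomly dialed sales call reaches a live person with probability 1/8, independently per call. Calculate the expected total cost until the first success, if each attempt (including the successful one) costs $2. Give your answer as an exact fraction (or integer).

E[#attempts] = 1/p = 8; E[cost] = 2·8 = 16.

$16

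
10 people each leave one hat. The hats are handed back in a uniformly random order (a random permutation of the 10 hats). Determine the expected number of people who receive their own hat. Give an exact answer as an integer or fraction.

Let Xᵢ = 1 if person i gets their own hat. For each i, P(Xᵢ=1) = 1/10.
By linearity of expectation, E[X₁+…+X_10] = 10·(1/10) = 1.

1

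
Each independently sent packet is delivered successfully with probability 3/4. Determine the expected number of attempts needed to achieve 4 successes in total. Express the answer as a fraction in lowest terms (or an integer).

16/3

By linearity (sum of 4 independent geometric waits), E[trials] = 4/p = 4/(3/4) = 16/3.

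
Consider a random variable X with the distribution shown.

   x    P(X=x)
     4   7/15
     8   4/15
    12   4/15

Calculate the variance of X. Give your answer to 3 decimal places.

E[X] = (7/15)·4 + (4/15)·8 + (4/15)·12 = 36/5
E[X²] = (7/15)·16 + (4/15)·64 + (4/15)·144 = 944/15
Var(X) = 944/15 − (36/5)² = 832/75 ≈ 11.093

11.093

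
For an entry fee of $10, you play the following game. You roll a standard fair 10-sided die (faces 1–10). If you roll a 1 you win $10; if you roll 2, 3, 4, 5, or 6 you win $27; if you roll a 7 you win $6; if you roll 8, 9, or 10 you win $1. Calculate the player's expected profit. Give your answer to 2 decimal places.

E[payout] = (3/10)·1 + (1/10)·6 + (1/10)·10 + (1/2)·27 = 77/5
Expected profit = 77/5 − 10 = 27/5 ≈ $5.40

$5.40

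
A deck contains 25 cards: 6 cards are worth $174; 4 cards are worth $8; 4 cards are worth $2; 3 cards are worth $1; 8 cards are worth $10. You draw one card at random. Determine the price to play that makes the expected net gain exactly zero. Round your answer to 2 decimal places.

E[payout] = (6/25)·174 + (4/25)·8 + (4/25)·2 + (3/25)·1 + (8/25)·10 = 1167/25
Fair fee = E[payout] = 1167/25 ≈ $46.68

$46.68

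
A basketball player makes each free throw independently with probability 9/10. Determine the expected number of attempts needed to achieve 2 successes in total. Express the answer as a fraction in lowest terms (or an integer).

By linearity (sum of 2 independent geometric waits), E[trials] = 2/p = 2/(9/10) = 20/9.

20/9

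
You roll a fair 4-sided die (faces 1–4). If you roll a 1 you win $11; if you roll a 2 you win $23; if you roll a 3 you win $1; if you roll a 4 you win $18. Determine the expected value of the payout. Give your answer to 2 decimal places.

E[payout] = (1/4)·1 + (1/4)·11 + (1/4)·18 + (1/4)·23 = 53/4
≈ $13.25

$13.25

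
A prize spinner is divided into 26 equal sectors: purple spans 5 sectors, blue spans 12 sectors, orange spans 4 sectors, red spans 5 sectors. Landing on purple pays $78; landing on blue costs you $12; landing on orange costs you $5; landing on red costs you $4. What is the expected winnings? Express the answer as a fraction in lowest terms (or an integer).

E[payout] = (5/26)·78 + (12/26)·(-12) + (4/26)·(-5) + (5/26)·(-4) = 103/13

103/13 dollars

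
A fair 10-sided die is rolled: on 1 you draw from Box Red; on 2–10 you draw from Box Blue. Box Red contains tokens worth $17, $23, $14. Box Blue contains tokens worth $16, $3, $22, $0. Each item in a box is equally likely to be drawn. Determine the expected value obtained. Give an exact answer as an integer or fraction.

441/40 dollars

E[X | Box Red] = (17 + 23 + 14)/3 = 18
E[X | Box Blue] = (16 + 3 + 22 + 0)/4 = 41/4
E[X] = (1/10)·18 + (9/10)·41/4 = 441/40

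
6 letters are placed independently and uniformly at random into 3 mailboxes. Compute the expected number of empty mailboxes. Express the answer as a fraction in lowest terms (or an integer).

Let Xⱼ=1 if mailbox j is empty. P(Xⱼ=1) = ((3-1)/3)^6 = 64/729.
By linearity, E[#empty] = 3·64/729 = 64/243.

64/243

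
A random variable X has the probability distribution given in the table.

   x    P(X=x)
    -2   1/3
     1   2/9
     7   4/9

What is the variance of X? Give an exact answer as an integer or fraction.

146/9

E[X] = (1/3)·(-2) + (2/9)·1 + (4/9)·7 = 8/3
E[X²] = (1/3)·4 + (2/9)·1 + (4/9)·49 = 70/3
Var(X) = 70/3 − (8/3)² = 146/9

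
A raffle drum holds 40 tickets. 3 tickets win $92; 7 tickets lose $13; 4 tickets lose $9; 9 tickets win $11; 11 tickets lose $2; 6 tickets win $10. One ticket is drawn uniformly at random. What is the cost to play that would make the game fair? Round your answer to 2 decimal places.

$7.15

E[payout] = (3/40)·92 + (7/40)·(-13) + (4/40)·(-9) + (9/40)·11 + (11/40)·(-2) + (6/40)·10 = 143/20
Fair fee = E[payout] = 143/20 ≈ $7.15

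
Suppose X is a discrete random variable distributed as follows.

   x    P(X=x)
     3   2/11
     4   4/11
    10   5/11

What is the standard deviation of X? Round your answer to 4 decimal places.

E[X] = 72/11, E[X²] = 582/11
Var(X) = E[X²] − (E[X])² = 582/11 − 5184/121 = 1218/121
SD(X) = √(1218/121) ≈ 3.1727

3.1727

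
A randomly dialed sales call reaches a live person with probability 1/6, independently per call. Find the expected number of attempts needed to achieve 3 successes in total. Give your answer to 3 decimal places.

18.000

By linearity (sum of 3 independent geometric waits), E[trials] = 3/p = 3/(1/6) = 18.
≈ 18.000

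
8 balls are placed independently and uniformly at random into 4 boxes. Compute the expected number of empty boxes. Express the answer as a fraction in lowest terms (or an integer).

Let Xⱼ=1 if box j is empty. P(Xⱼ=1) = ((4-1)/4)^8 = 6561/65536.
By linearity, E[#empty] = 4·6561/65536 = 6561/16384.

6561/16384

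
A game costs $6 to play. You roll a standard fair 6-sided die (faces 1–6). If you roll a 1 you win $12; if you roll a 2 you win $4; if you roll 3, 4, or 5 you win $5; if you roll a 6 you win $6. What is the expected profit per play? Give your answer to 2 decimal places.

$0.17

E[payout] = (1/6)·4 + (1/2)·5 + (1/6)·6 + (1/6)·12 = 37/6
Expected profit = 37/6 − 6 = 1/6 ≈ $0.17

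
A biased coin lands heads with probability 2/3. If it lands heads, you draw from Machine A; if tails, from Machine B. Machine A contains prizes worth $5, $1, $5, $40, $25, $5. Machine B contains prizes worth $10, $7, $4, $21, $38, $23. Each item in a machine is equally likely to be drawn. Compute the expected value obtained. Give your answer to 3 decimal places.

E[X | Machine A] = (5 + 1 + 5 + 40 + 25 + 5)/6 = 27/2
E[X | Machine B] = (10 + 7 + 4 + 21 + 38 + 23)/6 = 103/6
E[X] = (2/3)·27/2 + (1/3)·103/6 = 265/18 ≈ 14.722

$14.722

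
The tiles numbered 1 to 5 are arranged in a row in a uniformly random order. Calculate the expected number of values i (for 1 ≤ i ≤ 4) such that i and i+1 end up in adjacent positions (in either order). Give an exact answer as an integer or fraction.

8/5

For each i ∈ {1,…,4}, let Xᵢ = 1 if i and i+1 are adjacent. P(Xᵢ=1) = 2·(5−1)!/5! = 2/5.
By linearity, E[ΣXᵢ] = (4)·(2/5) = 8/5.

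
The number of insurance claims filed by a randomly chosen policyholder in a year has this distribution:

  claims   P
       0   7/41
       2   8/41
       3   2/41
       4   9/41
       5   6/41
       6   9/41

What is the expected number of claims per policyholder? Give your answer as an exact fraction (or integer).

142/41

E[X] = (7/41)·0 + (8/41)·2 + (2/41)·3 + (9/41)·4 + (6/41)·5 + (9/41)·6
     = 142/41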